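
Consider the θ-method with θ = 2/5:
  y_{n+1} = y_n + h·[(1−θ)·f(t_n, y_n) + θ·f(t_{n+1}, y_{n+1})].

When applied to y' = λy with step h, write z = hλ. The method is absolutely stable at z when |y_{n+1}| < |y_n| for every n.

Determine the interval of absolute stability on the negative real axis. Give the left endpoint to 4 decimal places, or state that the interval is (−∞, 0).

(-10.0000, 0).

With y'=λy (z=hλ):
  y_{n+1} = y_n + z·[3/5·y_n + 2/5·y_{n+1}] ⇒ (1 − 2/5z)y_{n+1} = (1 + 3/5z)y_n
  Hence R(z) = (1 + 3/5z)/(1 − 2/5z).

Boundary: |R(x)|=1, x<0.
x=-0.99: |R|=0.2908
R=−1: 1+3/5x = −1+2/5x ⇒ -1/5x=2 ⇒ x=2/(-1/5)=-10.0000
Confirm numerically:
  x=-9.630: |R|=0.98475 <1
  x=-9.179: |R|=0.96485 <1
  x=-6.987: |R|=0.84120 <1
  x=-4.947: |R|=0.66074 <1
  x=-10.447: |R|=1.01726 >1
  x=-10.134: |R|=1.00530 >1
So |R|<1 on (-10.0000, 0).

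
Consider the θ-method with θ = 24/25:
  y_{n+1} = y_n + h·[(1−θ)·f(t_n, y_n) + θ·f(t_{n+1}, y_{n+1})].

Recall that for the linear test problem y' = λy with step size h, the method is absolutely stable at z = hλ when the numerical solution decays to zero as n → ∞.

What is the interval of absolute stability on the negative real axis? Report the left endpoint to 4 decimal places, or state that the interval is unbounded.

With y'=λy (z=hλ):
  y_{n+1} = y_n + z·[1/25·y_n + 24/25·y_{n+1}] ⇒ (1 − 24/25z)y_{n+1} = (1 + 1/25z)y_n
  R(z) = (1 + 1/25z)/(1 − 24/25z).

Boundary: |R(x)|=1, x<0.
x=-0.86: |R|=0.5289
x=-2: |R|=0.3151
x=-10: |R|=0.0566
x=-100: |R|=0.0309
θ=24/25≥1/2 ⇒ |1+1/25x|<|1−24/25x| ∀x<0 ⇒ stable on all of ℝ⁻.

interval (−∞, 0).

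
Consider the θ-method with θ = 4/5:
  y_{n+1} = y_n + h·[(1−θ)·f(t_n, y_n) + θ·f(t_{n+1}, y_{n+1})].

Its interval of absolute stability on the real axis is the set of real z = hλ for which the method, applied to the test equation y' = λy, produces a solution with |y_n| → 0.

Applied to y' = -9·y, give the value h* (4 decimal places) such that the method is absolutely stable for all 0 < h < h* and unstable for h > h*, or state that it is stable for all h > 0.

With y'=λy (z=hλ):
  y_{n+1} = y_n + z·[1/5·y_n + 4/5·y_{n+1}] ⇒ (1 − 4/5z)y_{n+1} = (1 + 1/5z)y_n
  R(z) = (1 + 1/5z)/(1 − 4/5z).

Need |R(x)|<1, x<0.
x=-1.63: |R|=0.2925
x=-2: |R|=0.2308
x=-10: |R|=0.1111
x=-100: |R|=0.2346
θ=4/5≥1/2 ⇒ |1+1/5x|<|1−4/5x| ∀x<0 ⇒ unbounded interval.

unbounded; (−∞, 0). Any h>0 works for λ=-9.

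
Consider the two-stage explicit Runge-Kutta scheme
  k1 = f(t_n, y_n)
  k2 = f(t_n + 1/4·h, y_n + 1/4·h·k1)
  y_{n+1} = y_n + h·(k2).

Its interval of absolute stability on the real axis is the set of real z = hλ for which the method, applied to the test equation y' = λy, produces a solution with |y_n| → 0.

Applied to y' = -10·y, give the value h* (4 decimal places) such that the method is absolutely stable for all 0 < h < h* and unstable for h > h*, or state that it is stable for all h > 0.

(-4.0000,0); λ=-10 ⇒ h* = (4)/10 = 0.4000.

With y'=λy (z=hλ):
  k1=λy_n ⇒ h·k1=z·y_n;  k2=λ(1+1/4z)y_n ⇒ h·k2=z(1+1/4z)y_n
  y_{n+1}/y_n = 1 + z(1+1/4z) = 1 + z + 1/4z²
  ⇒ R(z) = 1 + z + 1/4z².

Solve |R(x)|<1 on ℝ⁻.
x=-0.32: |R|=0.7056
R=1: x+1/4x²=0 ⇒ x=−4=-4.0000; min R=1−1/(4·1/4)=0.0000>−1
Confirm numerically:
  x=-2.172: |R|=0.00740 <1
  x=-2.045: |R|=0.00051 <1
  x=-1.828: |R|=0.00740 <1
  x=-4.561: |R|=1.63968 >1
  x=-4.503: |R|=1.56625 >1
  x=-4.477: |R|=1.53388 >1
So |R|<1 on (-4.0000, 0).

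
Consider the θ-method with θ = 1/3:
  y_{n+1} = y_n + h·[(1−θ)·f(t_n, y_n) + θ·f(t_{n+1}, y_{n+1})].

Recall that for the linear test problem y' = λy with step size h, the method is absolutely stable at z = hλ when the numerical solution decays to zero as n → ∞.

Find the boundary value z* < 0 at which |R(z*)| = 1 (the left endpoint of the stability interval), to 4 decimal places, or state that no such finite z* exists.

With y'=λy (z=hλ):
  y_{n+1} = y_n + z·[2/3·y_n + 1/3·y_{n+1}] ⇒ (1 − 1/3z)y_{n+1} = (1 + 2/3z)y_n
  ⇒ R(z) = (1 + 2/3z)/(1 − 1/3z).

Need |R(x)|<1, x<0.
x=-0.7: |R|=0.4324
R=−1: 1+2/3x = −1+1/3x ⇒ -1/3x=2 ⇒ x=2/(-1/3)=-6.0000
Confirm numerically:
  x=-5.897: |R|=0.98842 <1
  x=-5.854: |R|=0.98351 <1
  x=-4.170: |R|=0.74477 <1
  x=-2.696: |R|=0.41994 <1
  x=-6.453: |R|=1.04792 >1
  x=-6.331: |R|=1.03547 >1
  x=-6.033: |R|=1.00365 >1
Stable set (-6.0000, 0).

left endpoint -6.0000.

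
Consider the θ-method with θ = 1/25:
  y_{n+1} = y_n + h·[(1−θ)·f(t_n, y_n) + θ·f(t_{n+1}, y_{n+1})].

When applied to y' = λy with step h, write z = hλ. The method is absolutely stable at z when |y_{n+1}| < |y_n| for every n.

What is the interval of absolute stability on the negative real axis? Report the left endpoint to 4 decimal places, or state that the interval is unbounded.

With y'=λy (z=hλ):
  y_{n+1} = y_n + z·[24/25·y_n + 1/25·y_{n+1}] ⇒ (1 − 1/25z)y_{n+1} = (1 + 24/25z)y_n
  Hence R(z) = (1 + 24/25z)/(1 − 1/25z).

Solve |R(x)|<1 on ℝ⁻.
x=-0.8: |R|=0.2248
R=−1: 1+24/25x = −1+1/25x ⇒ -23/25x=2 ⇒ x=2/(-23/25)=-2.1739
Confirm numerically:
  x=-2.136: |R|=0.96787 <1
  x=-2.052: |R|=0.89635 <1
  x=-0.955: |R|=0.08014 <1
  x=-2.678: |R|=1.41889 >1
  x=-2.554: |R|=1.31727 >1
  x=-2.345: |R|=1.14390 >1
Interval (-2.1739, 0).

(-2.1739, 0).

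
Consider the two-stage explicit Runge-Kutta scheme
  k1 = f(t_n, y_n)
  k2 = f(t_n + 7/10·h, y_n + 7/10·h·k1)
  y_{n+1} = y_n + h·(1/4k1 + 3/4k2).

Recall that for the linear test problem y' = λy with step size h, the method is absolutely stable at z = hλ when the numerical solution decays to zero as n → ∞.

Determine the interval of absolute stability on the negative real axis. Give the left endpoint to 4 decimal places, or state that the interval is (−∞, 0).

Test eqn y'=λy, z=hλ:
  k1=λy_n ⇒ h·k1=z·y_n;  k2=λ(1+7/10z)y_n ⇒ h·k2=z(1+7/10z)y_n
  y_{n+1}/y_n = 1 + 1/4z + 3/4z(1+7/10z) = 1 + z + 21/40z²
  R(z) = 1 + z + 21/40z².

Find x<0 with |R(x)|<1.
x=-1.77: |R|=0.8748
R=1: x+21/40x²=0 ⇒ x=−40/21=-1.9048; min R=1−1/(4·21/40)=0.5238>−1
Confirm numerically:
  x=-1.760: |R|=0.86624 <1
  x=-1.652: |R|=0.78078 <1
  x=-1.078: |R|=0.53209 <1
  x=-1.030: |R|=0.52697 <1
  x=-2.427: |R|=1.66542 >1
  x=-1.942: |R|=1.03797 >1
  x=-1.932: |R|=1.02763 >1
Interval (-1.9048, 0).

z∈(-1.9048,0).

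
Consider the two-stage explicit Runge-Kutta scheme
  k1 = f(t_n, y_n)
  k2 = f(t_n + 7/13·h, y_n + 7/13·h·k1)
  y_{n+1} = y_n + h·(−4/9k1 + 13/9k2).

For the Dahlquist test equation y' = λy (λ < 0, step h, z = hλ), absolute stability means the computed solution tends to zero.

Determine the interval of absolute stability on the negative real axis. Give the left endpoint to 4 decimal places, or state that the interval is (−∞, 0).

(-1.2857, 0).

On y'=λy, z=hλ:
  k1=λy_n ⇒ h·k1=z·y_n;  k2=λ(1+7/13z)y_n ⇒ h·k2=z(1+7/13z)y_n
  y_{n+1}/y_n = 1 − 4/9z + 13/9z(1+7/13z) = 1 + z + 7/9z²
  so R(z) = 1 + z + 7/9z².

Solve |R(x)|<1 on ℝ⁻.
x=-0.66: |R|=0.6788
R=1: x+7/9x²=0 ⇒ x=−9/7=-1.2857; min R=1−1/(4·7/9)=0.6786>−1
Confirm numerically:
  x=-0.903: |R|=0.73121 <1
  x=-0.844: |R|=0.71004 <1
  x=-0.598: |R|=0.68014 <1
  x=-1.833: |R|=1.78025 >1
  x=-1.729: |R|=1.59612 >1
  x=-1.522: |R|=1.27971 >1
Stable set (-1.2857, 0).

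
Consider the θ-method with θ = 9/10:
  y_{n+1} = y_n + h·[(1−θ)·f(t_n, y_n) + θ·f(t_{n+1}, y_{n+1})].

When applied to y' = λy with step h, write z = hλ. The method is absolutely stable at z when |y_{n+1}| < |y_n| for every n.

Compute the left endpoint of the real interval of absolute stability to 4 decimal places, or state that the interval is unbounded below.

Test eqn y'=λy, z=hλ:
  y_{n+1} = y_n + z·[1/10·y_n + 9/10·y_{n+1}] ⇒ (1 − 9/10z)y_{n+1} = (1 + 1/10z)y_n
  Hence R(z) = (1 + 1/10z)/(1 − 9/10z).

Need |R(x)|<1, x<0.
x=-1.65: |R|=0.3360
x=-2: |R|=0.2857
x=-10: |R|=0.0000
x=-100: |R|=0.0989
θ=9/10≥1/2 ⇒ |1+1/10x|<|1−9/10x| ∀x<0 ⇒ interval (−∞,0).

unbounded; (−∞, 0).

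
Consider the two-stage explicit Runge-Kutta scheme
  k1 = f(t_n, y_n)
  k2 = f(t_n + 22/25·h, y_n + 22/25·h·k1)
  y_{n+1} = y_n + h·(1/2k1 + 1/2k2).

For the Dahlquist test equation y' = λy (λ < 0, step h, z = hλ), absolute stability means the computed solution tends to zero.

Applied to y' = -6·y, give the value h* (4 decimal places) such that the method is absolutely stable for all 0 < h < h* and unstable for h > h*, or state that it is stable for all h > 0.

(-2.2727,0); λ=-6 ⇒ h* = (25/11)/6 = 0.3788.

Test eqn y'=λy, z=hλ:
  k1=λy_n ⇒ h·k1=z·y_n;  k2=λ(1+22/25z)y_n ⇒ h·k2=z(1+22/25z)y_n
  y_{n+1}/y_n = 1 + 1/2z + 1/2z(1+22/25z) = 1 + z + 11/25z²
  ⇒ R(z) = 1 + z + 11/25z².

Solve |R(x)|<1 on ℝ⁻.
x=-0.96: |R|=0.4455
R=1: x+11/25x²=0 ⇒ x=−25/11=-2.2727; min R=1−1/(4·11/25)=0.4318>−1
Confirm numerically:
  x=-2.201: |R|=0.93054 <1
  x=-1.365: |R|=0.45482 <1
  x=-1.232: |R|=0.43584 <1
  x=-2.696: |R|=1.50210 >1
  x=-2.628: |R|=1.41081 >1
  x=-2.436: |R|=1.17500 >1
So |R|<1 on (-2.2727, 0).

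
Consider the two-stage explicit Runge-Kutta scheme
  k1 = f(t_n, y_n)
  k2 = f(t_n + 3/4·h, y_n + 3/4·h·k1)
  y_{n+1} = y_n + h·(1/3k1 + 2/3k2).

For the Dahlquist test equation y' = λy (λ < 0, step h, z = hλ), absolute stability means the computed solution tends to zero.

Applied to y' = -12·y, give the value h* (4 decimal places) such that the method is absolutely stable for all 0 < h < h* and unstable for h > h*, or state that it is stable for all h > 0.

With y'=λy (z=hλ):
  k1=λy_n ⇒ h·k1=z·y_n;  k2=λ(1+3/4z)y_n ⇒ h·k2=z(1+3/4z)y_n
  y_{n+1}/y_n = 1 + 1/3z + 2/3z(1+3/4z) = 1 + z + 1/2z²
  ⇒ R(z) = 1 + z + 1/2z².

Find x<0 with |R(x)|<1.
x=-1.52: |R|=0.6352
R=1: x+1/2x²=0 ⇒ x=−2=-2.0000; min R=1−1/(4·1/2)=0.5000>−1
Confirm numerically:
  x=-1.237: |R|=0.52808 <1
  x=-0.932: |R|=0.50231 <1
  x=-0.930: |R|=0.50245 <1
  x=-0.875: |R|=0.50781 <1
  x=-2.508: |R|=1.63703 >1
  x=-2.223: |R|=1.24786 >1
  x=-2.206: |R|=1.22722 >1
So |R|<1 on (-2.0000, 0).

(-2.0000,0); λ=-12 ⇒ h* = (2)/12 = 0.1667.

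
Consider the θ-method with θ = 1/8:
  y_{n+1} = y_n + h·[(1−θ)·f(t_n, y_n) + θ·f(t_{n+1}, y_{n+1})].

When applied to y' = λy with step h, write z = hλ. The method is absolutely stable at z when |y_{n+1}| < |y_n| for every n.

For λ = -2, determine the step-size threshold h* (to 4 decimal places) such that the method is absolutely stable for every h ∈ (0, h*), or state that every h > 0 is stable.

(-2.6667,0); λ=-2 ⇒ h* = (8/3)/2 = 1.3333.

Set f=λy, z=hλ:
  y_{n+1} = y_n + z·[7/8·y_n + 1/8·y_{n+1}] ⇒ (1 − 1/8z)y_{n+1} = (1 + 7/8z)y_n
  so R(z) = (1 + 7/8z)/(1 − 1/8z).

Need |R(x)|<1, x<0.
x=-0.99: |R|=0.1190
R=−1: 1+7/8x = −1+1/8x ⇒ -3/4x=2 ⇒ x=2/(-3/4)=-2.6667
Confirm numerically:
  x=-2.464: |R|=0.88379 <1
  x=-2.398: |R|=0.84497 <1
  x=-2.070: |R|=0.64449 <1
  x=-1.159: |R|=0.01234 <1
  x=-3.096: |R|=1.23216 >1
  x=-2.960: |R|=1.16058 >1
  x=-2.950: |R|=1.15525 >1
Interval (-2.6667, 0).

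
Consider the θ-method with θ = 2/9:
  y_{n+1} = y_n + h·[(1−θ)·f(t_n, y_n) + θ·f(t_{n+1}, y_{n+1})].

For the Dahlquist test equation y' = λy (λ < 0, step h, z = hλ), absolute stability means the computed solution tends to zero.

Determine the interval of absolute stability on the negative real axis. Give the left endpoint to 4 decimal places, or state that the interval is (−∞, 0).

z∈(-3.6000,0).

On y'=λy, z=hλ:
  y_{n+1} = y_n + z·[7/9·y_n + 2/9·y_{n+1}] ⇒ (1 − 2/9z)y_{n+1} = (1 + 7/9z)y_n
  R(z) = (1 + 7/9z)/(1 − 2/9z).

Boundary: |R(x)|=1, x<0.
x=-0.91: |R|=0.2431
R=−1: 1+7/9x = −1+2/9x ⇒ -5/9x=2 ⇒ x=2/(-5/9)=-3.6000
Confirm numerically:
  x=-3.069: |R|=0.82461 <1
  x=-2.334: |R|=0.53687 <1
  x=-1.676: |R|=0.22118 <1
  x=-4.075: |R|=1.13848 >1
  x=-4.028: |R|=1.12547 >1
Stable set (-3.6000, 0).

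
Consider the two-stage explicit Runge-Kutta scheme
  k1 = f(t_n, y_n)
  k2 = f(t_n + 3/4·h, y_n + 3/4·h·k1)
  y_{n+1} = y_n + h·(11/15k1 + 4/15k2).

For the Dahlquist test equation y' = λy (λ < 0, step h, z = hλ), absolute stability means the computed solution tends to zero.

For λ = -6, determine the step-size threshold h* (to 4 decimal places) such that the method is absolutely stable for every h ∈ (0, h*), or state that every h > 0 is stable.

(-5.0000,0); λ=-6 ⇒ h* = (5)/6 = 0.8333.

Test eqn y'=λy, z=hλ:
  k1=λy_n ⇒ h·k1=z·y_n;  k2=λ(1+3/4z)y_n ⇒ h·k2=z(1+3/4z)y_n
  y_{n+1}/y_n = 1 + 11/15z + 4/15z(1+3/4z) = 1 + z + 1/5z²
  R(z) = 1 + z + 1/5z².

Need |R(x)|<1, x<0.
x=-1.38: |R|=0.0009
R=1: x+1/5x²=0 ⇒ x=−5=-5.0000; min R=1−1/(4·1/5)=-0.2500>−1
Confirm numerically:
  x=-3.189: |R|=0.15506 <1
  x=-3.165: |R|=0.16155 <1
  x=-2.882: |R|=0.22082 <1
  x=-5.561: |R|=1.62394 >1
  x=-5.342: |R|=1.36539 >1
So |R|<1 on (-5.0000, 0).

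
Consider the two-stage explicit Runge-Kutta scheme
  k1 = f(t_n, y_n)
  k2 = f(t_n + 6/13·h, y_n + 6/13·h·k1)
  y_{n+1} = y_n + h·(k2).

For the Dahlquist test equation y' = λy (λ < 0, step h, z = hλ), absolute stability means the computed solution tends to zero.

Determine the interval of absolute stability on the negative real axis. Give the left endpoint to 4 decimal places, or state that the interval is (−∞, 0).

Set f=λy, z=hλ:
  k1=λy_n ⇒ h·k1=z·y_n;  k2=λ(1+6/13z)y_n ⇒ h·k2=z(1+6/13z)y_n
  y_{n+1}/y_n = 1 + z(1+6/13z) = 1 + z + 6/13z²
  so R(z) = 1 + z + 6/13z².

Solve |R(x)|<1 on ℝ⁻.
x=-1.24: |R|=0.4697
R=1: x+6/13x²=0 ⇒ x=−13/6=-2.1667; min R=1−1/(4·6/13)=0.4583>−1
Confirm numerically:
  x=-2.010: |R|=0.85466 <1
  x=-1.814: |R|=0.70474 <1
  x=-1.800: |R|=0.69538 <1
  x=-1.263: |R|=0.47323 <1
  x=-2.614: |R|=1.53969 >1
  x=-2.553: |R|=1.45522 >1
So |R|<1 on (-2.1667, 0).

(-2.1667, 0).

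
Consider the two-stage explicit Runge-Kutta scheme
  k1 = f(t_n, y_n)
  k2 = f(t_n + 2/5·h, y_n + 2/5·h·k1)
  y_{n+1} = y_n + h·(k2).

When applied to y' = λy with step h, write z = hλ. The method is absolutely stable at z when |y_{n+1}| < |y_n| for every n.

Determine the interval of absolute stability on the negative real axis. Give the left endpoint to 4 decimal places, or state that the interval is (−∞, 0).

Set f=λy, z=hλ:
  k1=λy_n ⇒ h·k1=z·y_n;  k2=λ(1+2/5z)y_n ⇒ h·k2=z(1+2/5z)y_n
  y_{n+1}/y_n = 1 + z(1+2/5z) = 1 + z + 2/5z²
  Hence R(z) = 1 + z + 2/5z².

Solve |R(x)|<1 on ℝ⁻.
x=-0.99: |R|=0.4020
R=1: x+2/5x²=0 ⇒ x=−5/2=-2.5000; min R=1−1/(4·2/5)=0.3750>−1
Confirm numerically:
  x=-1.870: |R|=0.52876 <1
  x=-1.140: |R|=0.37984 <1
  x=-1.030: |R|=0.39436 <1
  x=-2.910: |R|=1.47724 >1
  x=-2.558: |R|=1.05935 >1
Stable set (-2.5000, 0).

(-2.5000, 0).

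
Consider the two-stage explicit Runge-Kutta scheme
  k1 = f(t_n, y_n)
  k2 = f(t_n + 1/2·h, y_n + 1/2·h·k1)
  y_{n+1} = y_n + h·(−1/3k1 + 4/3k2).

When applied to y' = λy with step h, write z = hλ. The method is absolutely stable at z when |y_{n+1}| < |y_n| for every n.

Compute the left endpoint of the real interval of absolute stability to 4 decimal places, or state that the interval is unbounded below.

left endpoint -1.5000.

On y'=λy, z=hλ:
  k1=λy_n ⇒ h·k1=z·y_n;  k2=λ(1+1/2z)y_n ⇒ h·k2=z(1+1/2z)y_n
  y_{n+1}/y_n = 1 − 1/3z + 4/3z(1+1/2z) = 1 + z + 2/3z²
  R(z) = 1 + z + 2/3z².

Boundary: |R(x)|=1, x<0.
x=-0.34: |R|=0.7371
R=1: x+2/3x²=0 ⇒ x=−3/2=-1.5000; min R=1−1/(4·2/3)=0.6250>−1
Confirm numerically:
  x=-1.298: |R|=0.82520 <1
  x=-0.792: |R|=0.62618 <1
  x=-0.781: |R|=0.62564 <1
  x=-1.968: |R|=1.61402 >1
  x=-1.682: |R|=1.20408 >1
So |R|<1 on (-1.5000, 0).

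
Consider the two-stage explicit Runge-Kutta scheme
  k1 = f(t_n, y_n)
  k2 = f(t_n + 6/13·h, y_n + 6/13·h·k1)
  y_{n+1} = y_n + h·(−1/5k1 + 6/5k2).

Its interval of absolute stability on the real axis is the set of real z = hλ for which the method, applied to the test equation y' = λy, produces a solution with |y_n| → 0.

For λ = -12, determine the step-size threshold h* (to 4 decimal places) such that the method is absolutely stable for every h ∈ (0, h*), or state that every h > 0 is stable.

(-1.8056,0); λ=-12 ⇒ h* = (65/36)/12 = 0.1505.

Set f=λy, z=hλ:
  k1=λy_n ⇒ h·k1=z·y_n;  k2=λ(1+6/13z)y_n ⇒ h·k2=z(1+6/13z)y_n
  y_{n+1}/y_n = 1 − 1/5z + 6/5z(1+6/13z) = 1 + z + 36/65z²
  Hence R(z) = 1 + z + 36/65z².

Solve |R(x)|<1 on ℝ⁻.
x=-1.67: |R|=0.8746
R=1: x+36/65x²=0 ⇒ x=−65/36=-1.8056; min R=1−1/(4·36/65)=0.5486>−1
Confirm numerically:
  x=-1.759: |R|=0.95464 <1
  x=-1.332: |R|=0.65065 <1
  x=-1.059: |R|=0.56213 <1
  x=-1.989: |R|=1.20208 >1
  x=-1.941: |R|=1.14560 >1
Interval (-1.8056, 0).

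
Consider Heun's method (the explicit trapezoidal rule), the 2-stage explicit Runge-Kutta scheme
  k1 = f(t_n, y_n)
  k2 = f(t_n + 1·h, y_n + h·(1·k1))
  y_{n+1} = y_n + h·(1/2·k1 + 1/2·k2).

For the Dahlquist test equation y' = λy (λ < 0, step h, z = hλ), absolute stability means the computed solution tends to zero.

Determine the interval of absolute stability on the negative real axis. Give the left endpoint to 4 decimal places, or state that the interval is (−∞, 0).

z∈(-2.0000,0).

Test eqn y'=λy, z=hλ:
  order 2, 2-stage ⇒ R(z)=1+z+z^2/2
  (e.g. R(-0.7)=0.54500, |R|=0.54500)

Find x<0 with |R(x)|<1.
x=-0.7: |R|=0.5450
|R(-2.23)|=1.2565 |R(-1.77)|=0.7964 |R(-1.71)|=0.7520
Bisect:
  x_lo=-2.8762 |R|=2.2600  x_hi=-0.0513 |R|=0.9500
  mid=-1.46375 |R|=0.60753 →hi
  mid=-2.16997 |R|=1.18441 →lo
  mid=-1.81686 |R|=0.83363 →hi
  mid=-1.99341 |R|=0.99344 →hi
  mid=-2.08169 |R|=1.08503 →lo
  mid=-2.03755 |R|=1.03826 →lo
  mid=-2.01548 |R|=1.01560 →lo
  mid=-2.00445 |R|=1.00446 →lo
  ...
  [-2.00014,-1.99997] ⇒ x*=-2.0000
Interval (-2.0000, 0).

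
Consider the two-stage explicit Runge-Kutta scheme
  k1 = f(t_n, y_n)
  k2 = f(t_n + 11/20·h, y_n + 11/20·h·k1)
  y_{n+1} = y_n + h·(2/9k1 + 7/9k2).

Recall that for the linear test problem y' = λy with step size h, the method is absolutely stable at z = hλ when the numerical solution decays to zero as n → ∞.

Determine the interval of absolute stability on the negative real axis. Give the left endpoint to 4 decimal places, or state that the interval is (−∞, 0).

Test eqn y'=λy, z=hλ:
  k1=λy_n ⇒ h·k1=z·y_n;  k2=λ(1+11/20z)y_n ⇒ h·k2=z(1+11/20z)y_n
  y_{n+1}/y_n = 1 + 2/9z + 7/9z(1+11/20z) = 1 + z + 77/180z²
  Hence R(z) = 1 + z + 77/180z².

Solve |R(x)|<1 on ℝ⁻.
x=-0.45: |R|=0.6366
R=1: x+77/180x²=0 ⇒ x=−180/77=-2.3377; min R=1−1/(4·77/180)=0.4156>−1
Confirm numerically:
  x=-2.102: |R|=0.78810 <1
  x=-1.711: |R|=0.54133 <1
  x=-1.447: |R|=0.44868 <1
  x=-1.406: |R|=0.43965 <1
  x=-2.637: |R|=1.33767 >1
  x=-2.435: |R|=1.10139 >1
  x=-2.413: |R|=1.07777 >1
So |R|<1 on (-2.3377, 0).

z∈(-2.3377,0).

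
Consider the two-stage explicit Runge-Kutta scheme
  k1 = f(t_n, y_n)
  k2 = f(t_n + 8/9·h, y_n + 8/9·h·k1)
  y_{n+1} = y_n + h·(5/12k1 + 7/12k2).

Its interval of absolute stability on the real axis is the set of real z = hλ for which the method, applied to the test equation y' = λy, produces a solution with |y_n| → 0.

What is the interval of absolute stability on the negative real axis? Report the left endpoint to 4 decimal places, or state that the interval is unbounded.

(-1.9286, 0).

On y'=λy, z=hλ:
  k1=λy_n ⇒ h·k1=z·y_n;  k2=λ(1+8/9z)y_n ⇒ h·k2=z(1+8/9z)y_n
  y_{n+1}/y_n = 1 + 5/12z + 7/12z(1+8/9z) = 1 + z + 14/27z²
  R(z) = 1 + z + 14/27z².

Find x<0 with |R(x)|<1.
x=-0.92: |R|=0.5189
R=1: x+14/27x²=0 ⇒ x=−27/14=-1.9286; min R=1−1/(4·14/27)=0.5179>−1
Confirm numerically:
  x=-1.712: |R|=0.80775 <1
  x=-1.576: |R|=0.71188 <1
  x=-1.193: |R|=0.54498 <1
  x=-2.520: |R|=1.77280 >1
  x=-1.986: |R|=1.05914 >1
Interval (-1.9286, 0).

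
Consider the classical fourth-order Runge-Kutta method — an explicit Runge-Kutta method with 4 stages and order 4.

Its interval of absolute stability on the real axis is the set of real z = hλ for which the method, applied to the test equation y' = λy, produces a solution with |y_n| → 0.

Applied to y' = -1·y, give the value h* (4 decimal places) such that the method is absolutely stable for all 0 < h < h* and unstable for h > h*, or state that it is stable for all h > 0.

On y'=λy, z=hλ:
  order 4, 4-stage ⇒ R(z)=1+z+z^2/2+z^3/6+z^4/24
  (e.g. R(-0.98)=0.38177, |R|=0.38177)

Find x<0 with |R(x)|<1.
x=-0.98: |R|=0.3818
|R(-3.15)|=1.7043 |R(-2.56)|=0.7102 |R(-1.86)|=0.2960
Bisect:
  x_lo=-3.5798 |R|=3.0246  x_hi=-0.3732 |R|=0.6886
  mid=-1.97651 |R|=0.32578 →hi
  mid=-2.77816 |R|=0.98930 →hi
  mid=-3.17899 |R|=1.77498 →lo
  mid=-2.97858 |R|=1.33272 →lo
  mid=-2.87837 |R|=1.14964 →lo
  mid=-2.82827 |R|=1.06675 →lo
  mid=-2.80321 |R|=1.02736 →lo
  mid=-2.79069 |R|=1.00816 →lo
  mid=-2.78443 |R|=0.99869 →hi
  mid=-2.78756 |R|=1.00342 →lo
  ...
  [-2.78540,-2.78521] ⇒ x*=-2.7853
Interval (-2.7853, 0).

(-2.7853,0); λ=-1 ⇒ h* = 2.7853.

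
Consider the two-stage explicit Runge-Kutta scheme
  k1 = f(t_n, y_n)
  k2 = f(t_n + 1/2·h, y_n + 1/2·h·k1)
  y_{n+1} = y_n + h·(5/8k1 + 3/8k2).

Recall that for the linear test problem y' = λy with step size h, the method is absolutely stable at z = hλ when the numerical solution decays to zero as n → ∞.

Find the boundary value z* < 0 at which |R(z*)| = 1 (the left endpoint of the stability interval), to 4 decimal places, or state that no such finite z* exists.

On y'=λy, z=hλ:
  k1=λy_n ⇒ h·k1=z·y_n;  k2=λ(1+1/2z)y_n ⇒ h·k2=z(1+1/2z)y_n
  y_{n+1}/y_n = 1 + 5/8z + 3/8z(1+1/2z) = 1 + z + 3/16z²
  R(z) = 1 + z + 3/16z².

Boundary: |R(x)|=1, x<0.
x=-1.65: |R|=0.1395
R=1: x+3/16x²=0 ⇒ x=−16/3=-5.3333; min R=1−1/(4·3/16)=-0.3333>−1
Confirm numerically:
  x=-5.242: |R|=0.91023 <1
  x=-2.717: |R|=0.33286 <1
  x=-2.682: |R|=0.33329 <1
  x=-2.407: |R|=0.32069 <1
  x=-5.731: |R|=1.42732 >1
  x=-5.652: |R|=1.33771 >1
So |R|<1 on (-5.3333, 0).

z* = -5.3333.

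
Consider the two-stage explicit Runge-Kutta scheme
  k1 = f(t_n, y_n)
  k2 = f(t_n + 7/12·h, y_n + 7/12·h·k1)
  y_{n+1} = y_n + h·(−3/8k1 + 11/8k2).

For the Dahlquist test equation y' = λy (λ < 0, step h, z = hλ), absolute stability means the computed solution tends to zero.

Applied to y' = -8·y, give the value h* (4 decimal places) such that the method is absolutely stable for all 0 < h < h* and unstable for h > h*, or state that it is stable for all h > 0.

With y'=λy (z=hλ):
  k1=λy_n ⇒ h·k1=z·y_n;  k2=λ(1+7/12z)y_n ⇒ h·k2=z(1+7/12z)y_n
  y_{n+1}/y_n = 1 − 3/8z + 11/8z(1+7/12z) = 1 + z + 77/96z²
  Hence R(z) = 1 + z + 77/96z².

Solve |R(x)|<1 on ℝ⁻.
x=-0.62: |R|=0.6883
R=1: x+77/96x²=0 ⇒ x=−96/77=-1.2468; min R=1−1/(4·77/96)=0.6883>−1
Confirm numerically:
  x=-1.039: |R|=0.82687 <1
  x=-0.740: |R|=0.69922 <1
  x=-0.617: |R|=0.68834 <1
  x=-1.722: |R|=1.65640 >1
  x=-1.331: |R|=1.08994 >1
  x=-1.317: |R|=1.07420 >1
Interval (-1.2468, 0).

(-1.2468,0); λ=-8 ⇒ h* = (96/77)/8 = 0.1558.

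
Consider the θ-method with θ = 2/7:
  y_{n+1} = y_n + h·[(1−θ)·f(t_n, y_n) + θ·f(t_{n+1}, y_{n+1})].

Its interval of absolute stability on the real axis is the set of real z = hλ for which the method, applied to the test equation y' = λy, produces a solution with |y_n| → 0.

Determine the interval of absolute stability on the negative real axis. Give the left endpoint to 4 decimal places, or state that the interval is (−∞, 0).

z∈(-4.6667,0).

On y'=λy, z=hλ:
  y_{n+1} = y_n + z·[5/7·y_n + 2/7·y_{n+1}] ⇒ (1 − 2/7z)y_{n+1} = (1 + 5/7z)y_n
  so R(z) = (1 + 5/7z)/(1 − 2/7z).

Boundary: |R(x)|=1, x<0.
x=-0.68: |R|=0.4306
R=−1: 1+5/7x = −1+2/7x ⇒ -3/7x=2 ⇒ x=2/(-3/7)=-4.6667
Confirm numerically:
  x=-3.938: |R|=0.85305 <1
  x=-3.490: |R|=0.74750 <1
  x=-2.561: |R|=0.47888 <1
  x=-1.998: |R|=0.27192 <1
  x=-5.191: |R|=1.09050 >1
  x=-4.846: |R|=1.03223 >1
Interval (-4.6667, 0).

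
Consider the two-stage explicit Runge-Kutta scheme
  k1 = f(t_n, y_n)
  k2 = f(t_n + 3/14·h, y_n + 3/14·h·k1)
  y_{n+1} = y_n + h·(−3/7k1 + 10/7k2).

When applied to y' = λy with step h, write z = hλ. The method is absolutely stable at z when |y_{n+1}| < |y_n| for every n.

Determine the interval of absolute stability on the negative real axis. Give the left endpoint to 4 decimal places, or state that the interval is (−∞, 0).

On y'=λy, z=hλ:
  k1=λy_n ⇒ h·k1=z·y_n;  k2=λ(1+3/14z)y_n ⇒ h·k2=z(1+3/14z)y_n
  y_{n+1}/y_n = 1 − 3/7z + 10/7z(1+3/14z) = 1 + z + 15/49z²
  so R(z) = 1 + z + 15/49z².

Find x<0 with |R(x)|<1.
x=-1.6: |R|=0.1837
R=1: x+15/49x²=0 ⇒ x=−49/15=-3.2667; min R=1−1/(4·15/49)=0.1833>−1
Confirm numerically:
  x=-2.644: |R|=0.49602 <1
  x=-1.968: |R|=0.21762 <1
  x=-1.525: |R|=0.18693 <1
  x=-3.820: |R|=1.64706 >1
  x=-3.735: |R|=1.53548 >1
  x=-3.341: |R|=1.07602 >1
Interval (-3.2667, 0).

(-3.2667, 0).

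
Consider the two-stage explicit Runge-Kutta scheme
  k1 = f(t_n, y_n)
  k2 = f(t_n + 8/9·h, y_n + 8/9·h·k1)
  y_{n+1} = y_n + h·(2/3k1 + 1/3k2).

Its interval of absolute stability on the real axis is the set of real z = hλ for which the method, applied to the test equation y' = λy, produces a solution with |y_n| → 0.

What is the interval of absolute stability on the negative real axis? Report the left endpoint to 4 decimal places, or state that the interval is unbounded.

With y'=λy (z=hλ):
  k1=λy_n ⇒ h·k1=z·y_n;  k2=λ(1+8/9z)y_n ⇒ h·k2=z(1+8/9z)y_n
  y_{n+1}/y_n = 1 + 2/3z + 1/3z(1+8/9z) = 1 + z + 8/27z²
  R(z) = 1 + z + 8/27z².

Need |R(x)|<1, x<0.
x=-1.33: |R|=0.1941
R=1: x+8/27x²=0 ⇒ x=−27/8=-3.3750; min R=1−1/(4·8/27)=0.1562>−1
Confirm numerically:
  x=-2.742: |R|=0.48572 <1
  x=-1.979: |R|=0.18143 <1
  x=-1.664: |R|=0.15641 <1
  x=-3.948: |R|=1.67028 >1
  x=-3.448: |R|=1.07458 >1
Interval (-3.3750, 0).

(-3.3750, 0).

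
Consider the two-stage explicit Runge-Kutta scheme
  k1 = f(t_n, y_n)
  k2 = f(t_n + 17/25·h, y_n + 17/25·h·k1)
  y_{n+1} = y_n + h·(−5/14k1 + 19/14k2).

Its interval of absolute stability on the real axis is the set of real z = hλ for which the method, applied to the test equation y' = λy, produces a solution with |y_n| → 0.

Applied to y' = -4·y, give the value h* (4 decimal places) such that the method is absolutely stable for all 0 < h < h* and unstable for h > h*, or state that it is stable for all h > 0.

(-1.0836,0); λ=-4 ⇒ h* = (350/323)/4 = 0.2709.

On y'=λy, z=hλ:
  k1=λy_n ⇒ h·k1=z·y_n;  k2=λ(1+17/25z)y_n ⇒ h·k2=z(1+17/25z)y_n
  y_{n+1}/y_n = 1 − 5/14z + 19/14z(1+17/25z) = 1 + z + 323/350z²
  so R(z) = 1 + z + 323/350z².

Boundary: |R(x)|=1, x<0.
x=-1.57: |R|=1.7048
R=1: x+323/350x²=0 ⇒ x=−350/323=-1.0836; min R=1−1/(4·323/350)=0.7291>−1
Confirm numerically:
  x=-0.975: |R|=0.90229 <1
  x=-0.920: |R|=0.86111 <1
  x=-0.862: |R|=0.82372 <1
  x=-0.758: |R|=0.77224 <1
  x=-1.358: |R|=1.34390 >1
  x=-1.320: |R|=1.28799 >1
Stable set (-1.0836, 0).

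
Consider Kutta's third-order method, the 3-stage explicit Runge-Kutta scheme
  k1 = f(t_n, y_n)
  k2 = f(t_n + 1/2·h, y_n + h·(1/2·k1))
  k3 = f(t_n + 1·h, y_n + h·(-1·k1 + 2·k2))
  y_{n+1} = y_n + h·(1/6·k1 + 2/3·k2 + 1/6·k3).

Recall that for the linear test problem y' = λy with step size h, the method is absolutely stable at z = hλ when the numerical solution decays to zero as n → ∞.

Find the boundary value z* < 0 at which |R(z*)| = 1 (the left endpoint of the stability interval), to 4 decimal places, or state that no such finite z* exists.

left endpoint -2.5127.

Test eqn y'=λy, z=hλ:
  order 3, 3-stage ⇒ R(z)=1+z+z^2/2+z^3/6
  (e.g. R(-1.5)=0.06250, |R|=0.06250)

Solve |R(x)|<1 on ℝ⁻.
x=-1.5: |R|=0.0625
|R(-1.95)|=0.2846 |R(-1.66)|=0.0446 |R(-0.69)|=0.4933
Bisect:
  x_lo=-3.3178 |R|=2.9007  x_hi=-0.3381 |R|=0.7126
  mid=-1.82793 |R|=0.17522 →hi
  mid=-2.57285 |R|=1.10159 →lo
  mid=-2.20039 |R|=0.55514 →hi
  mid=-2.38662 |R|=0.80432 →hi
  mid=-2.47973 |R|=0.94654 →hi
  mid=-2.52629 |R|=1.02241 →lo
  mid=-2.50301 |R|=0.98407 →hi
  ...
  [-2.51283,-2.51265] ⇒ x*=-2.5127
Interval (-2.5127, 0).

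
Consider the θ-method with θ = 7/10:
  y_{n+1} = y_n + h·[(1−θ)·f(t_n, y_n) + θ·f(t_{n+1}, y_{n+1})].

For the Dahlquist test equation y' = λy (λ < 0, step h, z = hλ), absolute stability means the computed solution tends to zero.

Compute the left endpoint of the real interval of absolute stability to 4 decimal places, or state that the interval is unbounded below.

unbounded; (−∞, 0).

Set f=λy, z=hλ:
  y_{n+1} = y_n + z·[3/10·y_n + 7/10·y_{n+1}] ⇒ (1 − 7/10z)y_{n+1} = (1 + 3/10z)y_n
  ⇒ R(z) = (1 + 3/10z)/(1 − 7/10z).

Find x<0 with |R(x)|<1.
x=-1.28: |R|=0.3249
x=-2: |R|=0.1667
x=-10: |R|=0.2500
x=-100: |R|=0.4085
θ=7/10≥1/2 ⇒ |1+3/10x|<|1−7/10x| ∀x<0 ⇒ stable on all of ℝ⁻.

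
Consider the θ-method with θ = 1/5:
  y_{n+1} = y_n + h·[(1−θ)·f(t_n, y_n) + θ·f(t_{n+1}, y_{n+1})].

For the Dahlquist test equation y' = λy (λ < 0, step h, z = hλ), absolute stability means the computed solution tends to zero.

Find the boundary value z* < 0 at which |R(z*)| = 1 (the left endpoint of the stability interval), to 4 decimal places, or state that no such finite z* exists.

On y'=λy, z=hλ:
  y_{n+1} = y_n + z·[4/5·y_n + 1/5·y_{n+1}] ⇒ (1 − 1/5z)y_{n+1} = (1 + 4/5z)y_n
  ⇒ R(z) = (1 + 4/5z)/(1 − 1/5z).

Find x<0 with |R(x)|<1.
x=-1.05: |R|=0.1322
R=−1: 1+4/5x = −1+1/5x ⇒ -3/5x=2 ⇒ x=2/(-3/5)=-3.3333
Confirm numerically:
  x=-2.903: |R|=0.83664 <1
  x=-2.872: |R|=0.82419 <1
  x=-1.953: |R|=0.40443 <1
  x=-3.795: |R|=1.15748 >1
  x=-3.401: |R|=1.02416 >1
Stable set (-3.3333, 0).

z* = -3.3333.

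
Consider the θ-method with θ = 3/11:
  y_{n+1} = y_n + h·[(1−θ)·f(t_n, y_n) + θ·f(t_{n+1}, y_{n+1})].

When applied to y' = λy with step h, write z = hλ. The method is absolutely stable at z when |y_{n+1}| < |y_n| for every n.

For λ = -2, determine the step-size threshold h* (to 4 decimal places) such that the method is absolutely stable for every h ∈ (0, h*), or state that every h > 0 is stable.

(-4.4000,0); λ=-2 ⇒ h* = (22/5)/2 = 2.2000.

On y'=λy, z=hλ:
  y_{n+1} = y_n + z·[8/11·y_n + 3/11·y_{n+1}] ⇒ (1 − 3/11z)y_{n+1} = (1 + 8/11z)y_n
  Hence R(z) = (1 + 8/11z)/(1 − 3/11z).

Need |R(x)|<1, x<0.
x=-0.3: |R|=0.7227
R=−1: 1+8/11x = −1+3/11x ⇒ -5/11x=2 ⇒ x=2/(-5/11)=-4.4000
Confirm numerically:
  x=-4.316: |R|=0.98246 <1
  x=-3.764: |R|=0.85735 <1
  x=-3.349: |R|=0.75032 <1
  x=-3.047: |R|=0.66412 <1
  x=-4.450: |R|=1.01027 >1
  x=-4.444: |R|=1.00904 >1
Interval (-4.4000, 0).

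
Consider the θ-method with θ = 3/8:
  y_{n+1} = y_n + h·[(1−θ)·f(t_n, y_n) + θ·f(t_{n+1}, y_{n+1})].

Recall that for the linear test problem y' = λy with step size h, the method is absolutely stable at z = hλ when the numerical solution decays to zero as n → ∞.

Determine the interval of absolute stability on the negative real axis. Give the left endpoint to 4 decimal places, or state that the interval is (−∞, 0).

Test eqn y'=λy, z=hλ:
  y_{n+1} = y_n + z·[5/8·y_n + 3/8·y_{n+1}] ⇒ (1 − 3/8z)y_{n+1} = (1 + 5/8z)y_n
  R(z) = (1 + 5/8z)/(1 − 3/8z).

Solve |R(x)|<1 on ℝ⁻.
x=-0.74: |R|=0.4207
R=−1: 1+5/8x = −1+3/8x ⇒ -1/4x=2 ⇒ x=2/(-1/4)=-8.0000
Confirm numerically:
  x=-6.835: |R|=0.91826 <1
  x=-5.218: |R|=0.76478 <1
  x=-5.127: |R|=0.75424 <1
  x=-8.283: |R|=1.01723 >1
  x=-8.259: |R|=1.01580 >1
Interval (-8.0000, 0).

(-8.0000, 0).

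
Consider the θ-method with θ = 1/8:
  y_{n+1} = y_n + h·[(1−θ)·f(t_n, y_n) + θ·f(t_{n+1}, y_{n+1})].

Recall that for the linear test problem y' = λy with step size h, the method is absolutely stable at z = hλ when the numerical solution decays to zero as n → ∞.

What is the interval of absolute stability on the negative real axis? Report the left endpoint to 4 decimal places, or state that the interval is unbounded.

(-2.6667, 0).

Test eqn y'=λy, z=hλ:
  y_{n+1} = y_n + z·[7/8·y_n + 1/8·y_{n+1}] ⇒ (1 − 1/8z)y_{n+1} = (1 + 7/8z)y_n
  ⇒ R(z) = (1 + 7/8z)/(1 − 1/8z).

Solve |R(x)|<1 on ℝ⁻.
x=-1.29: |R|=0.1109
R=−1: 1+7/8x = −1+1/8x ⇒ -3/4x=2 ⇒ x=2/(-3/4)=-2.6667
Confirm numerically:
  x=-2.259: |R|=0.76158 <1
  x=-2.255: |R|=0.75914 <1
  x=-1.621: |R|=0.34788 <1
  x=-1.409: |R|=0.19800 <1
  x=-2.993: |R|=1.17811 >1
  x=-2.956: |R|=1.15845 >1
So |R|<1 on (-2.6667, 0).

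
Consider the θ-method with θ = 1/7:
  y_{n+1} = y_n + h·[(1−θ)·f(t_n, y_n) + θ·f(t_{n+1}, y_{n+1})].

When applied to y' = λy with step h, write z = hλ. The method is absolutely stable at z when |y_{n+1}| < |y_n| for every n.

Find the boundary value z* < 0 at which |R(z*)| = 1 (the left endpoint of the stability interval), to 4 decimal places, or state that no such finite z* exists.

Test eqn y'=λy, z=hλ:
  y_{n+1} = y_n + z·[6/7·y_n + 1/7·y_{n+1}] ⇒ (1 − 1/7z)y_{n+1} = (1 + 6/7z)y_n
  so R(z) = (1 + 6/7z)/(1 − 1/7z).

Boundary: |R(x)|=1, x<0.
x=-0.39: |R|=0.6306
R=−1: 1+6/7x = −1+1/7x ⇒ -5/7x=2 ⇒ x=2/(-5/7)=-2.8000
Confirm numerically:
  x=-2.723: |R|=0.96040 <1
  x=-1.791: |R|=0.42612 <1
  x=-1.622: |R|=0.31686 <1
  x=-3.198: |R|=1.19514 >1
  x=-2.971: |R|=1.08575 >1
  x=-2.928: |R|=1.06446 >1
Stable set (-2.8000, 0).

z* = -2.8000.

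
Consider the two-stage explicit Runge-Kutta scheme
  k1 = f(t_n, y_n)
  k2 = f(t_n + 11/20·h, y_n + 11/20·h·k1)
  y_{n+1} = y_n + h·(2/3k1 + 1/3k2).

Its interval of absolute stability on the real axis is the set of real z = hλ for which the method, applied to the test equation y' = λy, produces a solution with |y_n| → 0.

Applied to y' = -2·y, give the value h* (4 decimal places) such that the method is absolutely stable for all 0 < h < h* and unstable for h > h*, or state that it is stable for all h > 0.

On y'=λy, z=hλ:
  k1=λy_n ⇒ h·k1=z·y_n;  k2=λ(1+11/20z)y_n ⇒ h·k2=z(1+11/20z)y_n
  y_{n+1}/y_n = 1 + 2/3z + 1/3z(1+11/20z) = 1 + z + 11/60z²
  ⇒ R(z) = 1 + z + 11/60z².

Solve |R(x)|<1 on ℝ⁻.
x=-1.08: |R|=0.1338
R=1: x+11/60x²=0 ⇒ x=−60/11=-5.4545; min R=1−1/(4·11/60)=-0.3636>−1
Confirm numerically:
  x=-5.103: |R|=0.67111 <1
  x=-4.645: |R|=0.31060 <1
  x=-4.135: |R|=0.00033 <1
  x=-3.344: |R|=0.29391 <1
  x=-5.887: |R|=1.46674 >1
  x=-5.815: |R|=1.38427 >1
Stable set (-5.4545, 0).

(-5.4545,0); λ=-2 ⇒ h* = (60/11)/2 = 2.7273.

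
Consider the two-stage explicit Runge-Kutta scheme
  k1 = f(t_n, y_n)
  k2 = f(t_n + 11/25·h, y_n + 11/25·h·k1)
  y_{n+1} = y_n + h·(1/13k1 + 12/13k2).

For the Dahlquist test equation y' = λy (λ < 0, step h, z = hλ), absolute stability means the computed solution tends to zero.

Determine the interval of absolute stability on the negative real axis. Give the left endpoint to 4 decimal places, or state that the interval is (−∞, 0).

Test eqn y'=λy, z=hλ:
  k1=λy_n ⇒ h·k1=z·y_n;  k2=λ(1+11/25z)y_n ⇒ h·k2=z(1+11/25z)y_n
  y_{n+1}/y_n = 1 + 1/13z + 12/13z(1+11/25z) = 1 + z + 132/325z²
  R(z) = 1 + z + 132/325z².

Boundary: |R(x)|=1, x<0.
x=-0.66: |R|=0.5169
R=1: x+132/325x²=0 ⇒ x=−325/132=-2.4621; min R=1−1/(4·132/325)=0.3845>−1
Confirm numerically:
  x=-2.159: |R|=0.73420 <1
  x=-1.768: |R|=0.50157 <1
  x=-1.729: |R|=0.48517 <1
  x=-1.419: |R|=0.39882 <1
  x=-3.053: |R|=1.73268 >1
  x=-2.746: |R|=1.31661 >1
  x=-2.650: |R|=1.20222 >1
Stable set (-2.4621, 0).

z∈(-2.4621,0).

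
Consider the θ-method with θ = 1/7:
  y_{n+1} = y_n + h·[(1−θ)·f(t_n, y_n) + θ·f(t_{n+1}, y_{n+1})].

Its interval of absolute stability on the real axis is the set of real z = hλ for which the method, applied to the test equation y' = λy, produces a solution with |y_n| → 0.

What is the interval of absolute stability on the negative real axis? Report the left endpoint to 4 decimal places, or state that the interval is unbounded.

z∈(-2.8000,0).

On y'=λy, z=hλ:
  y_{n+1} = y_n + z·[6/7·y_n + 1/7·y_{n+1}] ⇒ (1 − 1/7z)y_{n+1} = (1 + 6/7z)y_n
  R(z) = (1 + 6/7z)/(1 − 1/7z).

Solve |R(x)|<1 on ℝ⁻.
x=-1.69: |R|=0.3613
R=−1: 1+6/7x = −1+1/7x ⇒ -5/7x=2 ⇒ x=2/(-5/7)=-2.8000
Confirm numerically:
  x=-2.514: |R|=0.84970 <1
  x=-2.480: |R|=0.83122 <1
  x=-1.383: |R|=0.15484 <1
  x=-3.163: |R|=1.17859 >1
  x=-3.090: |R|=1.14371 >1
Stable set (-2.8000, 0).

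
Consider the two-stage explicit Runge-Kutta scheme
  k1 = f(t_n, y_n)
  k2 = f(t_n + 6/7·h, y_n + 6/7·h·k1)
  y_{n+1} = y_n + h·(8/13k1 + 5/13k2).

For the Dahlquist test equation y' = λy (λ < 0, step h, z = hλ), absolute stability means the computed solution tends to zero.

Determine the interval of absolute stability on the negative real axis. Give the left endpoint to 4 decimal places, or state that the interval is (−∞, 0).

(-3.0333, 0).

Test eqn y'=λy, z=hλ:
  k1=λy_n ⇒ h·k1=z·y_n;  k2=λ(1+6/7z)y_n ⇒ h·k2=z(1+6/7z)y_n
  y_{n+1}/y_n = 1 + 8/13z + 5/13z(1+6/7z) = 1 + z + 30/91z²
  ⇒ R(z) = 1 + z + 30/91z².

Find x<0 with |R(x)|<1.
x=-1.03: |R|=0.3197
R=1: x+30/91x²=0 ⇒ x=−91/30=-3.0333; min R=1−1/(4·30/91)=0.2417>−1
Confirm numerically:
  x=-2.978: |R|=0.94568 <1
  x=-2.527: |R|=0.57819 <1
  x=-1.461: |R|=0.24269 <1
  x=-3.507: |R|=1.54763 >1
  x=-3.494: |R|=1.53063 >1
So |R|<1 on (-3.0333, 0).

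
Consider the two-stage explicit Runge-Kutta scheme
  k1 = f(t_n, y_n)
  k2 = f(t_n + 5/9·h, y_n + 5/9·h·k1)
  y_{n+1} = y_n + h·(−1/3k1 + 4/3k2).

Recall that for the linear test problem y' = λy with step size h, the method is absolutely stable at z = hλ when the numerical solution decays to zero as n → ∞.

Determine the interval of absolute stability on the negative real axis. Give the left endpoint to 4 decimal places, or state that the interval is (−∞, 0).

Set f=λy, z=hλ:
  k1=λy_n ⇒ h·k1=z·y_n;  k2=λ(1+5/9z)y_n ⇒ h·k2=z(1+5/9z)y_n
  y_{n+1}/y_n = 1 − 1/3z + 4/3z(1+5/9z) = 1 + z + 20/27z²
  ⇒ R(z) = 1 + z + 20/27z².

Solve |R(x)|<1 on ℝ⁻.
x=-1.2: |R|=0.8667
R=1: x+20/27x²=0 ⇒ x=−27/20=-1.3500; min R=1−1/(4·20/27)=0.6625>−1
Confirm numerically:
  x=-1.312: |R|=0.96307 <1
  x=-1.301: |R|=0.95278 <1
  x=-1.189: |R|=0.85820 <1
  x=-1.556: |R|=1.23743 >1
  x=-1.550: |R|=1.22963 >1
  x=-1.441: |R|=1.09713 >1
So |R|<1 on (-1.3500, 0).

z∈(-1.3500,0).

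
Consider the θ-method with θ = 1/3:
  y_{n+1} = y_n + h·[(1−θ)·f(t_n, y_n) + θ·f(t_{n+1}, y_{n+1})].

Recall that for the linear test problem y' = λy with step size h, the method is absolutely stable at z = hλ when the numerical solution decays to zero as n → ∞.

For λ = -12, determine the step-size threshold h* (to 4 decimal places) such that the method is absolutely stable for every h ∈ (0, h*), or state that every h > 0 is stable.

With y'=λy (z=hλ):
  y_{n+1} = y_n + z·[2/3·y_n + 1/3·y_{n+1}] ⇒ (1 − 1/3z)y_{n+1} = (1 + 2/3z)y_n
  ⇒ R(z) = (1 + 2/3z)/(1 − 1/3z).

Boundary: |R(x)|=1, x<0.
x=-0.62: |R|=0.4862
R=−1: 1+2/3x = −1+1/3x ⇒ -1/3x=2 ⇒ x=2/(-1/3)=-6.0000
Confirm numerically:
  x=-4.892: |R|=0.85960 <1
  x=-3.361: |R|=0.58513 <1
  x=-3.281: |R|=0.56711 <1
  x=-2.582: |R|=0.38767 <1
  x=-6.247: |R|=1.02671 >1
  x=-6.189: |R|=1.02057 >1
So |R|<1 on (-6.0000, 0).

(-6.0000,0); λ=-12 ⇒ h* = (6)/12 = 0.5000.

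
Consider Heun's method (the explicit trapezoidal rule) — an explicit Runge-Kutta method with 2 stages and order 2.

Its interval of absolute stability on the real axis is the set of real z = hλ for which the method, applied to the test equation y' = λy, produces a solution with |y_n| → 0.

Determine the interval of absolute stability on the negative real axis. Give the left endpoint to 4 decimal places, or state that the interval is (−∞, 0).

With y'=λy (z=hλ):
  order 2, 2-stage ⇒ R(z)=1+z+z^2/2
  (e.g. R(-0.56)=0.59680, |R|=0.59680)

Need |R(x)|<1, x<0.
x=-0.56: |R|=0.5968
|R(-1.9)|=0.9050 |R(-1.21)|=0.5221 |R(-1.07)|=0.5025
Bisect:
  x_lo=-2.3657 |R|=1.4326  x_hi=-0.2259 |R|=0.7996
  mid=-1.29582 |R|=0.54375 →hi
  mid=-1.83078 |R|=0.84510 →hi
  mid=-2.09826 |R|=1.10308 →lo
  mid=-1.96452 |R|=0.96515 →hi
  mid=-2.03139 |R|=1.03188 →lo
  mid=-1.99795 |R|=0.99795 →hi
  mid=-2.01467 |R|=1.01478 →lo
  ...
  [-2.00004,-1.99991] ⇒ x*=-2.0000
Stable set (-2.0000, 0).

(-2.0000, 0).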